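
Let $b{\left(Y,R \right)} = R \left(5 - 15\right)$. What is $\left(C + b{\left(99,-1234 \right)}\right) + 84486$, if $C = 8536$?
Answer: $105362$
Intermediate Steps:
$b{\left(Y,R \right)} = - 10 R$ ($b{\left(Y,R \right)} = R \left(-10\right) = - 10 R$)
$\left(C + b{\left(99,-1234 \right)}\right) + 84486 = \left(8536 - -12340\right) + 84486 = \left(8536 + 12340\right) + 84486 = 20876 + 84486 = 105362$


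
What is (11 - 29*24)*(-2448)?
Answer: 1676880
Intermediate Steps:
(11 - 29*24)*(-2448) = (11 - 696)*(-2448) = -685*(-2448) = 1676880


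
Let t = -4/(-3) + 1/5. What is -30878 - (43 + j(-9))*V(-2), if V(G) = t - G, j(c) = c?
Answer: -464972/15 ≈ -30998.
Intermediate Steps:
t = 23/15 (t = -4*(-⅓) + 1*(⅕) = 4/3 + ⅕ = 23/15 ≈ 1.5333)
V(G) = 23/15 - G
-30878 - (43 + j(-9))*V(-2) = -30878 - (43 - 9)*(23/15 - 1*(-2)) = -30878 - 34*(23/15 + 2) = -30878 - 34*53/15 = -30878 - 1*1802/15 = -30878 - 1802/15 = -464972/15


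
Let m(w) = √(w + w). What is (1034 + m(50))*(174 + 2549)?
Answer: 2842812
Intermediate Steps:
m(w) = √2*√w (m(w) = √(2*w) = √2*√w)
(1034 + m(50))*(174 + 2549) = (1034 + √2*√50)*(174 + 2549) = (1034 + √2*(5*√2))*2723 = (1034 + 10)*2723 = 1044*2723 = 2842812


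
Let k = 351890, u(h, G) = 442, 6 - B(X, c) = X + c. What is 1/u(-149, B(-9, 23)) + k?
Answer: 155535381/442 ≈ 3.5189e+5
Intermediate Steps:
B(X, c) = 6 - X - c (B(X, c) = 6 - (X + c) = 6 + (-X - c) = 6 - X - c)
1/u(-149, B(-9, 23)) + k = 1/442 + 351890 = 155535381/442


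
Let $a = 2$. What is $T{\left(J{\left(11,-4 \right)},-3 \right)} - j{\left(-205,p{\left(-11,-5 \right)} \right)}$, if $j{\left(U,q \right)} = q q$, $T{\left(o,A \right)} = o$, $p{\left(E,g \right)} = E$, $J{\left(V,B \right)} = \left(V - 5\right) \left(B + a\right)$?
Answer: $-133$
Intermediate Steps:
$J{\left(V,B \right)} = \left(-5 + V\right) \left(2 + B\right)$ ($J{\left(V,B \right)} = \left(V - 5\right) \left(B + 2\right) = \left(-5 + V\right) \left(2 + B\right)$)
$j{\left(U,q \right)} = q^{2}$
$T{\left(J{\left(11,-4 \right)},-3 \right)} - j{\left(-205,p{\left(-11,-5 \right)} \right)} = \left(-10 - -20 + 2 \cdot 11 - 44\right) - \left(-11\right)^{2} = \left(-10 + 20 + 22 - 44\right) - 121 = -12 - 121 = -133$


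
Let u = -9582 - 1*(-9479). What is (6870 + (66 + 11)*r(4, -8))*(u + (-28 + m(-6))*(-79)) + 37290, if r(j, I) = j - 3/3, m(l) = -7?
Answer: 18940152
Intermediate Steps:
r(j, I) = -1 + j (r(j, I) = j - 3/3 = j - 1*1 = j - 1 = -1 + j)
u = -103 (u = -9582 + 9479 = -103)
(6870 + (66 + 11)*r(4, -8))*(u + (-28 + m(-6))*(-79)) + 37290 = (6870 + (66 + 11)*(-1 + 4))*(-103 + (-28 - 7)*(-79)) + 37290 = (6870 + 77*3)*(-103 - 35*(-79)) + 37290 = (6870 + 231)*(-103 + 2765) + 37290 = 7101*2662 + 37290 = 18902862 + 37290 = 18940152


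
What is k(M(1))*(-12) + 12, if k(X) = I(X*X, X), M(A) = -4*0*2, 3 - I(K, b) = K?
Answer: -24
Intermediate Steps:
I(K, b) = 3 - K
M(A) = 0 (M(A) = 0*2 = 0)
k(X) = 3 - X**2 (k(X) = 3 - X*X = 3 - X**2)
k(M(1))*(-12) + 12 = (3 - 1*0**2)*(-12) + 12 = (3 - 1*0)*(-12) + 12 = (3 + 0)*(-12) + 12 = 3*(-12) + 12 = -36 + 12 = -24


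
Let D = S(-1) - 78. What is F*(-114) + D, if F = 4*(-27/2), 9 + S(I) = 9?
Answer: 6078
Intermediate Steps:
S(I) = 0 (S(I) = -9 + 9 = 0)
F = -54 (F = 4*(-27*½) = 4*(-27/2) = -54)
D = -78 (D = 0 - 78 = -78)
F*(-114) + D = -54*(-114) - 78 = 6156 - 78 = 6078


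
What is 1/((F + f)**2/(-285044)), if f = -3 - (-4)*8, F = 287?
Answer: -71261/24964 ≈ -2.8545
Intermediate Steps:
f = 29 (f = -3 - 4*(-8) = -3 + 32 = 29)
1/((F + f)**2/(-285044)) = 1/((287 + 29)**2/(-285044)) = 1/(316**2*(-1/285044)) = 1/(99856*(-1/285044)) = 1/(-24964/71261) = -71261/24964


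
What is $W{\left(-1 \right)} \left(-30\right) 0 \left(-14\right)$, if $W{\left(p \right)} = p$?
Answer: $0$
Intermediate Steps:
$W{\left(-1 \right)} \left(-30\right) 0 \left(-14\right) = \left(-1\right) \left(-30\right) 0 \left(-14\right) = 30 \cdot 0 = 0$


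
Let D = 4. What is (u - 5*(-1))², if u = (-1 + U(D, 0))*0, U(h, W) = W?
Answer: 25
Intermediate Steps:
u = 0 (u = (-1 + 0)*0 = -1*0 = 0)
(u - 5*(-1))² = (0 - 5*(-1))² = (0 + 5)² = 5² = 25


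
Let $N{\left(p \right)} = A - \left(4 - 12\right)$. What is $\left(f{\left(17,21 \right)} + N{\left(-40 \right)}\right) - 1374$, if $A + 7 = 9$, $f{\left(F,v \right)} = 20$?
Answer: $-1344$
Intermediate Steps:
$A = 2$ ($A = -7 + 9 = 2$)
$N{\left(p \right)} = 10$ ($N{\left(p \right)} = 2 - \left(4 - 12\right) = 2 - -8 = 2 + 8 = 10$)
$\left(f{\left(17,21 \right)} + N{\left(-40 \right)}\right) - 1374 = \left(20 + 10\right) - 1374 = 30 - 1374 = -1344$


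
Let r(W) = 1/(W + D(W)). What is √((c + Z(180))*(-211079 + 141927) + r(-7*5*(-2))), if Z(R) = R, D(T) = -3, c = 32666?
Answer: 3*I*√1132907181269/67 ≈ 47659.0*I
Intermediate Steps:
r(W) = 1/(-3 + W) (r(W) = 1/(W - 3) = 1/(-3 + W))
√((c + Z(180))*(-211079 + 141927) + r(-7*5*(-2))) = √((32666 + 180)*(-211079 + 141927) + 1/(-3 - 7*5*(-2))) = √(32846*(-69152) + 1/(-3 - 35*(-2))) = √(-2271366592 + 1/(-3 + 70)) = √(-2271366592 + 1/67) = √(-152181561663/67) = 3*I*√1132907181269/67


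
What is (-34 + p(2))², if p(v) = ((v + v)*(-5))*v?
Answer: 5476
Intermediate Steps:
p(v) = -10*v² (p(v) = ((2*v)*(-5))*v = (-10*v)*v = -10*v²)
(-34 + p(2))² = (-34 - 10*2²)² = (-34 - 10*4)² = (-34 - 40)² = (-74)² = 5476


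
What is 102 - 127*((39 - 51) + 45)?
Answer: -4089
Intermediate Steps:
102 - 127*((39 - 51) + 45) = 102 - 127*(-12 + 45) = 102 - 127*33 = 102 - 4191 = -4089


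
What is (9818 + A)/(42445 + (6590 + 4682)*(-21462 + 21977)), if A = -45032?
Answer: -11738/1949175 ≈ -0.0060220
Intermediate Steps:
(9818 + A)/(42445 + (6590 + 4682)*(-21462 + 21977)) = (9818 - 45032)/(42445 + (6590 + 4682)*(-21462 + 21977)) = -35214/(42445 + 11272*515) = -35214/(42445 + 5805080) = -35214/5847525 = -35214*1/5847525 = -11738/1949175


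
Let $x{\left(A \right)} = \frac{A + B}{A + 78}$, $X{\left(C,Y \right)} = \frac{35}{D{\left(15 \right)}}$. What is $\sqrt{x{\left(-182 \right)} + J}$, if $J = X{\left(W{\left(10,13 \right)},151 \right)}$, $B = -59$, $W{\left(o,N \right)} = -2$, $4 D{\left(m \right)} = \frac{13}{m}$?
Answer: $\frac{\sqrt{443066}}{52} \approx 12.801$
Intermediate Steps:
$D{\left(m \right)} = \frac{13}{4 m}$ ($D{\left(m \right)} = \frac{13 \frac{1}{m}}{4} = \frac{13}{4 m}$)
$X{\left(C,Y \right)} = \frac{2100}{13}$ ($X{\left(C,Y \right)} = \frac{35}{\frac{13}{4} \cdot \frac{1}{15}} = \frac{35}{\frac{13}{60}} = 35 \cdot \frac{60}{13} = \frac{2100}{13}$)
$J = \frac{2100}{13} \approx 161.54$
$x{\left(A \right)} = \frac{-59 + A}{78 + A}$ ($x{\left(A \right)} = \frac{A - 59}{A + 78} = \frac{-59 + A}{78 + A}$)
$\sqrt{x{\left(-182 \right)} + J} = \sqrt{\frac{-59 - 182}{78 - 182} + \frac{2100}{13}} = \sqrt{\frac{1}{-104} \left(-241\right) + \frac{2100}{13}} = \sqrt{\left(- \frac{1}{104}\right) \left(-241\right) + \frac{2100}{13}} = \sqrt{\frac{241}{104} + \frac{2100}{13}} = \sqrt{\frac{17041}{104}} = \frac{\sqrt{443066}}{52}$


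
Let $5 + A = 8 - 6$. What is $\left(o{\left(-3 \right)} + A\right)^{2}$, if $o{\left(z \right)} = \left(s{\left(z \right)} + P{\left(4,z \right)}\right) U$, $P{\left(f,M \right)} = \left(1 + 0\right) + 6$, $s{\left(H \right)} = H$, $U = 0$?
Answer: $9$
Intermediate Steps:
$P{\left(f,M \right)} = 7$ ($P{\left(f,M \right)} = 1 + 6 = 7$)
$A = -3$ ($A = -5 + \left(8 - 6\right) = -5 + 2 = -3$)
$o{\left(z \right)} = 0$ ($o{\left(z \right)} = \left(z + 7\right) 0 = \left(7 + z\right) 0 = 0$)
$\left(o{\left(-3 \right)} + A\right)^{2} = \left(0 - 3\right)^{2} = \left(-3\right)^{2} = 9$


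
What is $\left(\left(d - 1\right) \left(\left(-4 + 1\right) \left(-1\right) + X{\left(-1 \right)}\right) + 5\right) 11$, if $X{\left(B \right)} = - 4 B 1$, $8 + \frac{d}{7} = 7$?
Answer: $-561$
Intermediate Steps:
$d = -7$ ($d = -56 + 7 \cdot 7 = -56 + 49 = -7$)
$X{\left(B \right)} = - 4 B$
$\left(\left(d - 1\right) \left(\left(-4 + 1\right) \left(-1\right) + X{\left(-1 \right)}\right) + 5\right) 11 = \left(\left(-7 - 1\right) \left(\left(-4 + 1\right) \left(-1\right) - -4\right) + 5\right) 11 = \left(- 8 \left(\left(-3\right) \left(-1\right) + 4\right) + 5\right) 11 = \left(- 8 \left(3 + 4\right) + 5\right) 11 = \left(\left(-8\right) 7 + 5\right) 11 = \left(-56 + 5\right) 11 = \left(-51\right) 11 = -561$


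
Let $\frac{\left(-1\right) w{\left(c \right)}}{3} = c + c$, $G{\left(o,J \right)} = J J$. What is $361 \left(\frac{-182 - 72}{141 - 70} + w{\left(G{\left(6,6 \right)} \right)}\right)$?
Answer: $- \frac{5627990}{71} \approx -79268.0$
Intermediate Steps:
$G{\left(o,J \right)} = J^{2}$
$w{\left(c \right)} = - 6 c$ ($w{\left(c \right)} = - 3 \left(c + c\right) = - 3 \cdot 2 c = - 6 c$)
$361 \left(\frac{-182 - 72}{141 - 70} + w{\left(G{\left(6,6 \right)} \right)}\right) = 361 \left(\frac{-182 - 72}{141 - 70} - 6 \cdot 6^{2}\right) = 361 \left(- \frac{254}{71} - 216\right) = 361 \left(- \frac{15590}{71}\right) = - \frac{5627990}{71}$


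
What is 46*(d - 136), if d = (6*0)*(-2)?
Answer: -6256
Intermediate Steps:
d = 0 (d = 0*(-2) = 0)
46*(d - 136) = 46*(0 - 136) = 46*(-136) = -6256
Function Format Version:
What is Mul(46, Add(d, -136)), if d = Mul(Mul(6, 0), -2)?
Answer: -6256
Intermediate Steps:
d = 0 (d = Mul(0, -2) = 0)
Mul(46, Add(d, -136)) = Mul(46, Add(0, -136)) = Mul(46, -136) = -6256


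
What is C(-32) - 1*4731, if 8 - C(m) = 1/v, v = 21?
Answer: -99184/21 ≈ -4723.0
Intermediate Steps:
C(m) = 167/21 (C(m) = 8 - 1/21 = 167/21)
C(-32) - 1*4731 = 167/21 - 1*4731 = 167/21 - 4731 = -99184/21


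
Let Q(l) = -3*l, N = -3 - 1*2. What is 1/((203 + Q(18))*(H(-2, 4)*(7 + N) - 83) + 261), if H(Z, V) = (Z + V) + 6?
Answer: -1/9722 ≈ -0.00010286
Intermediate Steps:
N = -5 (N = -3 - 2 = -5)
H(Z, V) = 6 + V + Z (H(Z, V) = (V + Z) + 6 = 6 + V + Z)
1/((203 + Q(18))*(H(-2, 4)*(7 + N) - 83) + 261) = 1/((203 - 3*18)*((6 + 4 - 2)*(7 - 5) - 83) + 261) = 1/((203 - 54)*(8*2 - 83) + 261) = 1/(149*(16 - 83) + 261) = 1/(149*(-67) + 261) = 1/(-9983 + 261) = 1/(-9722) = -1/9722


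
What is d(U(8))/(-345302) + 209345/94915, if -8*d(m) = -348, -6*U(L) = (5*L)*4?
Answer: 705201155/319749652 ≈ 2.2055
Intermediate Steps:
U(L) = -10*L/3 (U(L) = -5*L*4/6 = -10*L/3)
d(m) = 87/2 (d(m) = -1/8*(-348) = 87/2)
d(U(8))/(-345302) + 209345/94915 = (87/2)/(-345302) + 209345/94915 = (87/2)*(-1/345302) + 209345*(1/94915) = -87/690604 + 41869/18983 = 705201155/319749652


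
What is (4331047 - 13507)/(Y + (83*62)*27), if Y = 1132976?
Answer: 2158770/635959 ≈ 3.3945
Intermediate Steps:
(4331047 - 13507)/(Y + (83*62)*27) = (4331047 - 13507)/(1132976 + (83*62)*27) = 4317540/(1132976 + 5146*27) = 4317540/(1132976 + 138942) = 4317540/1271918 = 4317540*(1/1271918) = 2158770/635959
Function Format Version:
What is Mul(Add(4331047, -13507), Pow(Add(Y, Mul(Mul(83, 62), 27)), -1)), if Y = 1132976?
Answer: Rational(2158770, 635959) ≈ 3.3945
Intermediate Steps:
Mul(Add(4331047, -13507), Pow(Add(Y, Mul(Mul(83, 62), 27)), -1)) = Mul(Add(4331047, -13507), Pow(Add(1132976, Mul(Mul(83, 62), 27)), -1)) = Mul(4317540, Pow(Add(1132976, Mul(5146, 27)), -1)) = Mul(4317540, Pow(Add(1132976, 138942), -1)) = Mul(4317540, Pow(1271918, -1)) = Mul(4317540, Rational(1, 1271918)) = Rational(2158770, 635959)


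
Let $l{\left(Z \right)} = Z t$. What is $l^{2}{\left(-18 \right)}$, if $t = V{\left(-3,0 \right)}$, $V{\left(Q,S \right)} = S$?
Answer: $0$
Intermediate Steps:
$t = 0$
$l{\left(Z \right)} = 0$ ($l{\left(Z \right)} = Z 0 = 0$)
$l^{2}{\left(-18 \right)} = 0^{2} = 0$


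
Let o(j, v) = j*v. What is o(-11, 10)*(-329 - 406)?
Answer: 80850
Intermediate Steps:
o(-11, 10)*(-329 - 406) = (-11*10)*(-329 - 406) = -110*(-735) = 80850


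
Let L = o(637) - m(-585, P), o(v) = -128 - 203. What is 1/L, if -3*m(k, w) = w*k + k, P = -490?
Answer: 1/95024 ≈ 1.0524e-5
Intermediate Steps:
m(k, w) = -k/3 - k*w/3 (m(k, w) = -(w*k + k)/3 = -(k*w + k)/3 = -(k + k*w)/3 = -k/3 - k*w/3)
o(v) = -331
L = 95024 (L = -331 - (-1)*(-585)*(1 - 490)/3 = -331 - (-1)*(-585)*(-489)/3 = -331 - 1*(-95355) = -331 + 95355 = 95024)
1/L = 1/95024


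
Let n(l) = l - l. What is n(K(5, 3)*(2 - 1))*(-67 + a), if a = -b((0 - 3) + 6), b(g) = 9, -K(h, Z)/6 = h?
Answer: 0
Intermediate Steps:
K(h, Z) = -6*h
n(l) = 0
a = -9 (a = -1*9 = -9)
n(K(5, 3)*(2 - 1))*(-67 + a) = 0*(-67 - 9) = 0*(-76) = 0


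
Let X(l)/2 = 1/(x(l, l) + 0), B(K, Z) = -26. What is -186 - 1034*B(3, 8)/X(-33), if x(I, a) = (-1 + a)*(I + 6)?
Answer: 12339570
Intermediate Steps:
x(I, a) = (-1 + a)*(6 + I)
X(l) = 2/(-6 + l² + 5*l) (X(l) = 2/((-6 - l + 6*l + l*l) + 0) = 2/((-6 - l + 6*l + l²) + 0) = 2/((-6 + l² + 5*l) + 0) = 2/(-6 + l² + 5*l))
-186 - 1034*B(3, 8)/X(-33) = -186 - (-26884)/(2/(-6 + (-33)² + 5*(-33))) = -186 - (-26884)/(2/(-6 + 1089 - 165)) = -186 - (-26884)/(2/918) = -186 - (-26884)/(2*(1/918)) = -186 - (-26884)/1/459 = -186 - (-26884)*459 = -186 - 1034*(-11934) = -186 + 12339756 = 12339570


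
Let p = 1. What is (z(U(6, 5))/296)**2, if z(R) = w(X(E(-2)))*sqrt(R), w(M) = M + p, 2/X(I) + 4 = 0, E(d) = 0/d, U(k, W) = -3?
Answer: -3/350464 ≈ -8.5601e-6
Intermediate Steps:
E(d) = 0
X(I) = -1/2 (X(I) = 2/(-4 + 0) = 2/(-4) = 2*(-1/4) = -1/2)
w(M) = 1 + M (w(M) = M + 1 = 1 + M)
z(R) = sqrt(R)/2 (z(R) = (1 - 1/2)*sqrt(R) = sqrt(R)/2)
(z(U(6, 5))/296)**2 = ((sqrt(-3)/2)/296)**2 = (((I*sqrt(3))/2)*(1/296))**2 = ((I*sqrt(3)/2)*(1/296))**2 = (I*sqrt(3)/592)**2 = -3/350464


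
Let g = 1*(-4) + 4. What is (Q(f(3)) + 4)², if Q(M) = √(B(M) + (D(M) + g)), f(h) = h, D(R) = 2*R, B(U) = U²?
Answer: (4 + √15)² ≈ 61.984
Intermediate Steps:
g = 0 (g = -4 + 4 = 0)
Q(M) = √(M² + 2*M) (Q(M) = √(M² + (2*M + 0)) = √(M² + 2*M))
(Q(f(3)) + 4)² = (√(3*(2 + 3)) + 4)² = (√(3*5) + 4)² = (√15 + 4)² = (4 + √15)²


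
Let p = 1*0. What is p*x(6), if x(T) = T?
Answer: 0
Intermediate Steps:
p = 0
p*x(6) = 0*6 = 0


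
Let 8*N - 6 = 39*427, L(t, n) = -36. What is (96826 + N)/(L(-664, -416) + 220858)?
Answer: 791267/1766576 ≈ 0.44791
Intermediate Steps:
N = 16659/8 (N = 3/4 + (39*427)/8 = 3/4 + (1/8)*16653 = 3/4 + 16653/8 = 16659/8 ≈ 2082.4)
(96826 + N)/(L(-664, -416) + 220858) = (96826 + 16659/8)/(-36 + 220858) = (791267/8)/220822 = (791267/8)*(1/220822) = 791267/1766576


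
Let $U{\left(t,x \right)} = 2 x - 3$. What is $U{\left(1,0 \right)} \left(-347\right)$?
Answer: $1041$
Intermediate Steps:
$U{\left(t,x \right)} = -3 + 2 x$
$U{\left(1,0 \right)} \left(-347\right) = \left(-3 + 2 \cdot 0\right) \left(-347\right) = \left(-3 + 0\right) \left(-347\right) = \left(-3\right) \left(-347\right) = 1041$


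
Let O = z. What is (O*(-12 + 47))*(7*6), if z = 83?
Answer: 122010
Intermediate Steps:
O = 83
(O*(-12 + 47))*(7*6) = (83*(-12 + 47))*(7*6) = (83*35)*42 = 2905*42 = 122010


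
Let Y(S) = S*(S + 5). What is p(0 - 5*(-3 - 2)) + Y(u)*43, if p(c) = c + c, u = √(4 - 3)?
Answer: 308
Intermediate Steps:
u = 1 (u = √1 = 1)
Y(S) = S*(5 + S)
p(c) = 2*c
p(0 - 5*(-3 - 2)) + Y(u)*43 = 2*(0 - 5*(-3 - 2)) + (1*(5 + 1))*43 = 2*(0 - 5*(-3 - 1*2)) + (1*6)*43 = 2*(0 - 5*(-3 - 2)) + 6*43 = 2*(0 - 5*(-5)) + 258 = 2*(0 + 25) + 258 = 2*25 + 258 = 50 + 258 = 308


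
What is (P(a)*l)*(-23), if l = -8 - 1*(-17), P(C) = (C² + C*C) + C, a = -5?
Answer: -9315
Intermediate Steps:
P(C) = C + 2*C² (P(C) = (C² + C²) + C = 2*C² + C = C + 2*C²)
l = 9 (l = -8 + 17 = 9)
(P(a)*l)*(-23) = (-5*(1 + 2*(-5))*9)*(-23) = (-5*(1 - 10)*9)*(-23) = (-5*(-9)*9)*(-23) = (45*9)*(-23) = 405*(-23) = -9315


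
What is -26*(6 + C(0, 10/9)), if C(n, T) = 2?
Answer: -208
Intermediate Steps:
-26*(6 + C(0, 10/9)) = -26*(6 + 2) = -26*8 = -208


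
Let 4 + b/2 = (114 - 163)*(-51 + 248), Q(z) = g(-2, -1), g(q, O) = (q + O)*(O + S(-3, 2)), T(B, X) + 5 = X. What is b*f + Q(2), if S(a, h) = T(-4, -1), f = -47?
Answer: 907779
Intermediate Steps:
T(B, X) = -5 + X
S(a, h) = -6 (S(a, h) = -5 - 1 = -6)
g(q, O) = (-6 + O)*(O + q) (g(q, O) = (q + O)*(O - 6) = (O + q)*(-6 + O) = (-6 + O)*(O + q))
Q(z) = 21 (Q(z) = (-1)² - 6*(-1) - 6*(-2) - 1*(-2) = 1 + 6 + 12 + 2 = 21)
b = -19314 (b = -8 + 2*((114 - 163)*(-51 + 248)) = -8 + 2*(-49*197) = -8 + 2*(-9653) = -8 - 19306 = -19314)
b*f + Q(2) = -19314*(-47) + 21 = 907758 + 21 = 907779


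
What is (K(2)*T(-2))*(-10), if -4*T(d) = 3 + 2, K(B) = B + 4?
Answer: 75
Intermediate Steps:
K(B) = 4 + B
T(d) = -5/4 (T(d) = -(3 + 2)/4 = -1/4*5 = -5/4)
(K(2)*T(-2))*(-10) = ((4 + 2)*(-5/4))*(-10) = (6*(-5/4))*(-10) = -15/2*(-10) = 75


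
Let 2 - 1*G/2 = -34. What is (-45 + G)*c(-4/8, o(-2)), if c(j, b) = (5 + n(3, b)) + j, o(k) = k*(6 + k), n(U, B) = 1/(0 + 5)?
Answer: 1269/10 ≈ 126.90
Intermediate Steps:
G = 72 (G = 4 - 2*(-34) = 4 + 68 = 72)
n(U, B) = 1/5
c(j, b) = 26/5 + j (c(j, b) = (5 + 1/5) + j = 26/5 + j)
(-45 + G)*c(-4/8, o(-2)) = (-45 + 72)*(26/5 - 4/8) = 27*(26/5 - 4*1/8) = 27*(26/5 - 1/2) = 27*(47/10) = 1269/10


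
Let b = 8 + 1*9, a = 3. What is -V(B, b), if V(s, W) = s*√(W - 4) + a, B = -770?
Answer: -3 + 770*√13 ≈ 2773.3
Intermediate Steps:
b = 17 (b = 8 + 9 = 17)
V(s, W) = 3 + s*√(-4 + W) (V(s, W) = s*√(W - 4) + 3 = s*√(-4 + W) + 3 = 3 + s*√(-4 + W))
-V(B, b) = -(3 - 770*√(-4 + 17)) = -(3 - 770*√13) = -3 + 770*√13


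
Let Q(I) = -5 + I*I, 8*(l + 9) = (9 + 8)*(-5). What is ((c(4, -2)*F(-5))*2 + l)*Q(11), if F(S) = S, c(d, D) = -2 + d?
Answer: -9193/2 ≈ -4596.5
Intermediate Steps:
l = -157/8 (l = -9 + ((9 + 8)*(-5))/8 = -9 + (17*(-5))/8 = -9 + (1/8)*(-85) = -9 - 85/8 = -157/8 ≈ -19.625)
Q(I) = -5 + I**2
((c(4, -2)*F(-5))*2 + l)*Q(11) = (((-2 + 4)*(-5))*2 - 157/8)*(-5 + 11**2) = ((2*(-5))*2 - 157/8)*(-5 + 121) = (-10*2 - 157/8)*116 = (-20 - 157/8)*116 = -317/8*116 = -9193/2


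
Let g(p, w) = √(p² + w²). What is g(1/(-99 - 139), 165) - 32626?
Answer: -32626 + √1542132901/238 ≈ -32461.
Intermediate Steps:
g(1/(-99 - 139), 165) - 32626 = √((1/(-99 - 139))² + 165²) - 32626 = √((1/(-238))² + 27225) - 32626 = √((-1/238)² + 27225) - 32626 = √(1/56644 + 27225) - 32626 = √(1542132901/56644) - 32626 = √1542132901/238 - 32626 = -32626 + √1542132901/238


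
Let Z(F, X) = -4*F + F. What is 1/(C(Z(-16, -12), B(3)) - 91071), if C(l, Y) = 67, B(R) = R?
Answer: -1/91004 ≈ -1.0989e-5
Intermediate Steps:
Z(F, X) = -3*F
1/(C(Z(-16, -12), B(3)) - 91071) = 1/(67 - 91071) = 1/(-91004) = -1/91004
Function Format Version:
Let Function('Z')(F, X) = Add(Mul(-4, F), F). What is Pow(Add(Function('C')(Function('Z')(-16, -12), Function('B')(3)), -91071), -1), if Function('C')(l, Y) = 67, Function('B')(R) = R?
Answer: Rational(-1, 91004) ≈ -1.0989e-5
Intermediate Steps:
Function('Z')(F, X) = Mul(-3, F)
Pow(Add(Function('C')(Function('Z')(-16, -12), Function('B')(3)), -91071), -1) = Pow(Add(67, -91071), -1) = Pow(-91004, -1) = Rational(-1, 91004)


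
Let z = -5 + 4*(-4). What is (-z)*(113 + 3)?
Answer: 2436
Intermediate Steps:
z = -21 (z = -5 - 16 = -21)
(-z)*(113 + 3) = (-1*(-21))*(113 + 3) = 21*116 = 2436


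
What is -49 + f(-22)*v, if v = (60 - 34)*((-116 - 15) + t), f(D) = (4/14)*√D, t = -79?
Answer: -49 - 1560*I*√22 ≈ -49.0 - 7317.0*I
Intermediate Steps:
f(D) = 2*√D/7 (f(D) = (4*(1/14))*√D = 2*√D/7)
v = -5460 (v = (60 - 34)*((-116 - 15) - 79) = 26*(-131 - 79) = 26*(-210) = -5460)
-49 + f(-22)*v = -49 + (2*√(-22)/7)*(-5460) = -49 + (2*(I*√22)/7)*(-5460) = -49 + (2*I*√22/7)*(-5460) = -49 - 1560*I*√22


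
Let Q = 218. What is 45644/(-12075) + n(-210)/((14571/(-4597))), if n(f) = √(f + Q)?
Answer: -45644/12075 - 9194*√2/14571 ≈ -4.6724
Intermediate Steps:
n(f) = √(218 + f) (n(f) = √(f + 218) = √(218 + f))
45644/(-12075) + n(-210)/((14571/(-4597))) = 45644/(-12075) + √(218 - 210)/((14571/(-4597))) = 45644*(-1/12075) + √8/((14571*(-1/4597))) = -45644/12075 + (2*√2)/(-14571/4597) = -45644/12075 + (2*√2)*(-4597/14571) = -45644/12075 - 9194*√2/14571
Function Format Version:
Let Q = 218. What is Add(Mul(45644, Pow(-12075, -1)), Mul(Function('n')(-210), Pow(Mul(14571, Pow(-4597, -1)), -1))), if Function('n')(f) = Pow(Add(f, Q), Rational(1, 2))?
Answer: Add(Rational(-45644, 12075), Mul(Rational(-9194, 14571), Pow(2, Rational(1, 2)))) ≈ -4.6724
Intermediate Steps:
Function('n')(f) = Pow(Add(218, f), Rational(1, 2)) (Function('n')(f) = Pow(Add(f, 218), Rational(1, 2)) = Pow(Add(218, f), Rational(1, 2)))
Add(Mul(45644, Pow(-12075, -1)), Mul(Function('n')(-210), Pow(Mul(14571, Pow(-4597, -1)), -1))) = Add(Mul(45644, Pow(-12075, -1)), Mul(Pow(Add(218, -210), Rational(1, 2)), Pow(Mul(14571, Pow(-4597, -1)), -1))) = Add(Mul(45644, Rational(-1, 12075)), Mul(Pow(8, Rational(1, 2)), Pow(Mul(14571, Rational(-1, 4597)), -1))) = Add(Rational(-45644, 12075), Mul(Mul(2, Pow(2, Rational(1, 2))), Pow(Rational(-14571, 4597), -1))) = Add(Rational(-45644, 12075), Mul(Mul(2, Pow(2, Rational(1, 2))), Rational(-4597, 14571))) = Add(Rational(-45644, 12075), Mul(Rational(-9194, 14571), Pow(2, Rational(1, 2))))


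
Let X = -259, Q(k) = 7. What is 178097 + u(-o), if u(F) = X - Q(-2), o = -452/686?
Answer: 177831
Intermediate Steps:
o = -226/343 (o = -452*1/686 = -226/343 ≈ -0.65889)
u(F) = -266 (u(F) = -259 - 1*7 = -259 - 7 = -266)
178097 + u(-o) = 178097 - 266 = 177831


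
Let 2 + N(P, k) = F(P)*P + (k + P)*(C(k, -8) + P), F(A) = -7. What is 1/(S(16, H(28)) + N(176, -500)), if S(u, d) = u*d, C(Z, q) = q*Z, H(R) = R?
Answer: -1/1353810 ≈ -7.3866e-7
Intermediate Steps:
C(Z, q) = Z*q
S(u, d) = d*u
N(P, k) = -2 - 7*P + (P + k)*(P - 8*k) (N(P, k) = -2 + (-7*P + (k + P)*(k*(-8) + P)) = -2 + (-7*P + (P + k)*(-8*k + P)) = -2 + (-7*P + (P + k)*(P - 8*k)) = -2 - 7*P + (P + k)*(P - 8*k))
1/(S(16, H(28)) + N(176, -500)) = 1/(28*16 + (-2 + 176² - 8*(-500)² - 7*176 - 7*176*(-500))) = 1/(448 + (-2 + 30976 - 8*250000 - 1232 + 616000)) = 1/(448 + (-2 + 30976 - 2000000 - 1232 + 616000)) = 1/(448 - 1354258) = 1/(-1353810) = -1/1353810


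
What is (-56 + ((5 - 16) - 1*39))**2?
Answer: 11236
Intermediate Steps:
(-56 + ((5 - 16) - 1*39))**2 = (-56 + (-11 - 39))**2 = (-56 - 50)**2 = (-106)**2 = 11236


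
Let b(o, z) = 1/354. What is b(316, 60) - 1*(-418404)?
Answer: 148115017/354 ≈ 4.1840e+5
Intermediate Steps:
b(o, z) = 1/354
b(316, 60) - 1*(-418404) = 1/354 - 1*(-418404) = 1/354 + 418404 = 148115017/354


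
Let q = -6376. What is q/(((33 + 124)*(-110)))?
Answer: 3188/8635 ≈ 0.36919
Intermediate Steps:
q/(((33 + 124)*(-110))) = -6376*(-1/(110*(33 + 124))) = -6376/(157*(-110)) = -6376/(-17270) = -6376*(-1/17270) = 3188/8635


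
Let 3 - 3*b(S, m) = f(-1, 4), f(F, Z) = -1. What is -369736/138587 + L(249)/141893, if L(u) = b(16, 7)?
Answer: -157388296396/58993575573 ≈ -2.6679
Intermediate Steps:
b(S, m) = 4/3 (b(S, m) = 1 - ⅓*(-1) = 1 + ⅓ = 4/3)
L(u) = 4/3
-369736/138587 + L(249)/141893 = -369736/138587 + (4/3)/141893 = -369736*1/138587 + (4/3)*(1/141893) = -369736/138587 + 4/425679 = -157388296396/58993575573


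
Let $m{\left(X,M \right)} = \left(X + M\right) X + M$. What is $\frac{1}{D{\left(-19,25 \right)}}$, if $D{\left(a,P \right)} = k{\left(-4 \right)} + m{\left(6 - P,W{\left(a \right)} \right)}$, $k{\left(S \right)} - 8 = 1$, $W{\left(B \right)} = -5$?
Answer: $\frac{1}{460} \approx 0.0021739$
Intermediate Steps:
$k{\left(S \right)} = 9$ ($k{\left(S \right)} = 8 + 1 = 9$)
$m{\left(X,M \right)} = M + X \left(M + X\right)$ ($m{\left(X,M \right)} = \left(M + X\right) X + M = X \left(M + X\right) + M = M + X \left(M + X\right)$)
$D{\left(a,P \right)} = -26 + \left(6 - P\right)^{2} + 5 P$ ($D{\left(a,P \right)} = 9 - \left(5 - \left(6 - P\right)^{2} + 5 \left(6 - P\right)\right) = 9 + \left(-5 + \left(6 - P\right)^{2} + \left(-30 + 5 P\right)\right) = 9 + \left(-35 + \left(6 - P\right)^{2} + 5 P\right) = -26 + \left(6 - P\right)^{2} + 5 P$)
$\frac{1}{D{\left(-19,25 \right)}} = \frac{1}{10 + 25^{2} - 175} = \frac{1}{10 + 625 - 175} = \frac{1}{460}$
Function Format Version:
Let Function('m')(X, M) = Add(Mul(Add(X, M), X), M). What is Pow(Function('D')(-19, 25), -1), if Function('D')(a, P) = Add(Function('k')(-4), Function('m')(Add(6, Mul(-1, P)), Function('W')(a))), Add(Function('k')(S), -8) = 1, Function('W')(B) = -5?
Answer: Rational(1, 460) ≈ 0.0021739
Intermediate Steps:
Function('k')(S) = 9 (Function('k')(S) = Add(8, 1) = 9)
Function('m')(X, M) = Add(M, Mul(X, Add(M, X))) (Function('m')(X, M) = Add(Mul(Add(M, X), X), M) = Add(Mul(X, Add(M, X)), M) = Add(M, Mul(X, Add(M, X))))
Function('D')(a, P) = Add(-26, Pow(Add(6, Mul(-1, P)), 2), Mul(5, P)) (Function('D')(a, P) = Add(9, Add(-5, Pow(Add(6, Mul(-1, P)), 2), Mul(-5, Add(6, Mul(-1, P))))) = Add(9, Add(-5, Pow(Add(6, Mul(-1, P)), 2), Add(-30, Mul(5, P)))) = Add(9, Add(-35, Pow(Add(6, Mul(-1, P)), 2), Mul(5, P))) = Add(-26, Pow(Add(6, Mul(-1, P)), 2), Mul(5, P)))
Pow(Function('D')(-19, 25), -1) = Pow(Add(10, Pow(25, 2), Mul(-7, 25)), -1) = Pow(Add(10, 625, -175), -1) = Pow(460, -1) = Rational(1, 460)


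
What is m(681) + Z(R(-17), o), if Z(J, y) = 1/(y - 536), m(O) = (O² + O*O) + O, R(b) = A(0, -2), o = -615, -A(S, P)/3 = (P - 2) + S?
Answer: 1068361652/1151 ≈ 9.2820e+5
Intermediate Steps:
A(S, P) = 6 - 3*P - 3*S (A(S, P) = -3*((P - 2) + S) = -3*((-2 + P) + S) = -3*(-2 + P + S) = 6 - 3*P - 3*S)
R(b) = 12 (R(b) = 6 - 3*(-2) - 3*0 = 6 + 6 + 0 = 12)
m(O) = O + 2*O² (m(O) = (O² + O²) + O = 2*O² + O = O + 2*O²)
Z(J, y) = 1/(-536 + y)
m(681) + Z(R(-17), o) = 681*(1 + 2*681) + 1/(-536 - 615) = 681*(1 + 1362) + 1/(-1151) = 681*1363 - 1/1151 = 928203 - 1/1151 = 1068361652/1151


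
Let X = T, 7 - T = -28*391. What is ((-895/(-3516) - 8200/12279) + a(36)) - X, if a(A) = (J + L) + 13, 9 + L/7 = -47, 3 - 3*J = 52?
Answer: -54449485987/4796996 ≈ -11351.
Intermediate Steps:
J = -49/3 (J = 1 - ⅓*52 = 1 - 52/3 = -49/3 ≈ -16.333)
L = -392 (L = -63 + 7*(-47) = -63 - 329 = -392)
a(A) = -1186/3 (a(A) = (-49/3 - 392) + 13 = -1225/3 + 13 = -1186/3)
T = 10955 (T = 7 - (-28)*391 = 7 - 1*(-10948) = 7 + 10948 = 10955)
X = 10955
((-895/(-3516) - 8200/12279) + a(36)) - X = ((-895/(-3516) - 8200/12279) - 1186/3) - 1*10955 = ((-895*(-1/3516) - 8200*1/12279) - 1186/3) - 10955 = ((895/3516 - 8200/12279) - 1186/3) - 10955 = (-5947165/14390988 - 1186/3) - 10955 = -1898394807/4796996 - 10955 = -54449485987/4796996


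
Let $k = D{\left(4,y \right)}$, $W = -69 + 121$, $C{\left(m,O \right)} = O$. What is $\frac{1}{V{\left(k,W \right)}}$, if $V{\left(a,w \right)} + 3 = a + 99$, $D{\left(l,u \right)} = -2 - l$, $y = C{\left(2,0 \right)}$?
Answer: $\frac{1}{90} \approx 0.011111$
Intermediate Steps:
$y = 0$
$W = 52$
$k = -6$ ($k = -2 - 4 = -6$)
$V{\left(a,w \right)} = 96 + a$ ($V{\left(a,w \right)} = -3 + \left(a + 99\right) = -3 + \left(99 + a\right) = 96 + a$)
$\frac{1}{V{\left(k,W \right)}} = \frac{1}{96 - 6} = \frac{1}{90}$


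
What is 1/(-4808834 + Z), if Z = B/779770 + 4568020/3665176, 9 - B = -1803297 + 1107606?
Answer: -71449857238/343590349984543027 ≈ -2.0795e-7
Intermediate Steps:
B = 695700 (B = 9 - (-1803297 + 1107606) = 9 - 1*(-695691) = 9 + 695691 = 695700)
Z = 152796697465/71449857238 (Z = 695700/779770 + 4568020/3665176 = 695700*(1/779770) + 4568020*(1/3665176) = 69570/77977 + 1142005/916294 = 152796697465/71449857238 ≈ 2.1385)
1/(-4808834 + Z) = 1/(-4808834 + 152796697465/71449857238) = 1/(-343590349984543027/71449857238) = -71449857238/343590349984543027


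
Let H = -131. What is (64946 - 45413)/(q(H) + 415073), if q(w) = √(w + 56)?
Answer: 8107620909/172285595404 - 97665*I*√3/172285595404 ≈ 0.047059 - 9.8186e-7*I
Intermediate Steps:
q(w) = √(56 + w)
(64946 - 45413)/(q(H) + 415073) = (64946 - 45413)/(√(56 - 131) + 415073) = 19533/(√(-75) + 415073) = 19533/(5*I*√3 + 415073) = 19533/(415073 + 5*I*√3)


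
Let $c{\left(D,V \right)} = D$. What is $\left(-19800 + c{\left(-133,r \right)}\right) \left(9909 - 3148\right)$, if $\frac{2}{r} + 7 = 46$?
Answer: $-134767013$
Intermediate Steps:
$r = \frac{2}{39}$ ($r = \frac{2}{-7 + 46} = \frac{2}{39} \approx 0.051282$)
$\left(-19800 + c{\left(-133,r \right)}\right) \left(9909 - 3148\right) = \left(-19800 - 133\right) \left(9909 - 3148\right) = \left(-19933\right) 6761 = -134767013$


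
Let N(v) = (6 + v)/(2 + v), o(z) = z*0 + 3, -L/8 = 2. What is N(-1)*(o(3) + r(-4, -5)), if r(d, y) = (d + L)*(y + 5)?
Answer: 15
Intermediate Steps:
L = -16 (L = -8*2 = -16)
o(z) = 3 (o(z) = 0 + 3 = 3)
r(d, y) = (-16 + d)*(5 + y) (r(d, y) = (d - 16)*(y + 5) = (-16 + d)*(5 + y))
N(v) = (6 + v)/(2 + v)
N(-1)*(o(3) + r(-4, -5)) = ((6 - 1)/(2 - 1))*(3 + (-80 - 16*(-5) + 5*(-4) - 4*(-5))) = (5/1)*(3 + (-80 + 80 - 20 + 20)) = (1*5)*(3 + 0) = 5*3 = 15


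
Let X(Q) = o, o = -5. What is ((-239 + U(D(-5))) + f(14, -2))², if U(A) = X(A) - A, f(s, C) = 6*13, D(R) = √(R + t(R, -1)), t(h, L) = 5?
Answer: 27556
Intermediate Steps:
X(Q) = -5
D(R) = √(5 + R) (D(R) = √(R + 5) = √(5 + R))
f(s, C) = 78
U(A) = -5 - A
((-239 + U(D(-5))) + f(14, -2))² = ((-239 + (-5 - √(5 - 5))) + 78)² = ((-239 + (-5 - √0)) + 78)² = ((-239 + (-5 - 1*0)) + 78)² = ((-239 + (-5 + 0)) + 78)² = ((-239 - 5) + 78)² = (-244 + 78)² = (-166)² = 27556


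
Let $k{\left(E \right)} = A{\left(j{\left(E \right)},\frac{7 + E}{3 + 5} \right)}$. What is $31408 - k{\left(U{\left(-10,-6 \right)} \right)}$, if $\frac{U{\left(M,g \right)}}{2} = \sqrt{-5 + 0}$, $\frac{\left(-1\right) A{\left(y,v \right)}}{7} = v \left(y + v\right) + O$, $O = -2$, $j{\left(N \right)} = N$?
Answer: $\frac{2008299}{64} + \frac{245 i \sqrt{5}}{16} \approx 31380.0 + 34.24 i$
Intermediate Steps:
$A{\left(y,v \right)} = 14 - 7 v \left(v + y\right)$ ($A{\left(y,v \right)} = - 7 \left(v \left(y + v\right) - 2\right) = - 7 \left(v \left(v + y\right) - 2\right) = - 7 \left(-2 + v \left(v + y\right)\right) = 14 - 7 v \left(v + y\right)$)
$U{\left(M,g \right)} = 2 i \sqrt{5}$ ($U{\left(M,g \right)} = 2 \sqrt{-5 + 0} = 2 \sqrt{-5} = 2 i \sqrt{5}$)
$k{\left(E \right)} = 14 - 7 \left(\frac{7}{8} + \frac{E}{8}\right)^{2} - 7 E \left(\frac{7}{8} + \frac{E}{8}\right)$ ($k{\left(E \right)} = 14 - 7 \left(\frac{7 + E}{3 + 5}\right)^{2} - 7 \frac{7 + E}{3 + 5} E = 14 - 7 \left(\frac{7 + E}{8}\right)^{2} - 7 \frac{7 + E}{8} E = 14 - 7 \left(\left(7 + E\right) \frac{1}{8}\right)^{2} - 7 \left(7 + E\right) \frac{1}{8} E = 14 - 7 \left(\frac{7}{8} + \frac{E}{8}\right)^{2} - 7 \left(\frac{7}{8} + \frac{E}{8}\right) E = 14 - 7 \left(\frac{7}{8} + \frac{E}{8}\right)^{2} - 7 E \left(\frac{7}{8} + \frac{E}{8}\right)$)
$31408 - k{\left(U{\left(-10,-6 \right)} \right)} = 31408 - \left(\frac{553}{64} - \frac{245 \cdot 2 i \sqrt{5}}{32} - \frac{63 \left(2 i \sqrt{5}\right)^{2}}{64}\right) = 31408 - \left(\frac{553}{64} - \frac{245 i \sqrt{5}}{16} - - \frac{315}{16}\right) = 31408 - \left(\frac{553}{64} - \frac{245 i \sqrt{5}}{16} + \frac{315}{16}\right) = 31408 - \left(\frac{1813}{64} - \frac{245 i \sqrt{5}}{16}\right) = \frac{2008299}{64} + \frac{245 i \sqrt{5}}{16}$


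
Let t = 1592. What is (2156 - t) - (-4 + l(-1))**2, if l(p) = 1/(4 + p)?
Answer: 4955/9 ≈ 550.56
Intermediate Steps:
(2156 - t) - (-4 + l(-1))**2 = (2156 - 1*1592) - (-4 + 1/(4 - 1))**2 = (2156 - 1592) - (-4 + 1/3)**2 = 564 - (-4 + 1/3)**2 = 564 - (-11/3)**2 = 564 - 1*121/9 = 564 - 121/9 = 4955/9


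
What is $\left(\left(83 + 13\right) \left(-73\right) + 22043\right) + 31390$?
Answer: $46425$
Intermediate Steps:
$\left(\left(83 + 13\right) \left(-73\right) + 22043\right) + 31390 = \left(96 \left(-73\right) + 22043\right) + 31390 = \left(-7008 + 22043\right) + 31390 = 15035 + 31390 = 46425$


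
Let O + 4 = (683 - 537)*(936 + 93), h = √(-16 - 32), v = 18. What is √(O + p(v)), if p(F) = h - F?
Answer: 2*√(37553 + I*√3) ≈ 387.57 + 0.008938*I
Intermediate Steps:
h = 4*I*√3 (h = √(-48) = 4*I*√3 ≈ 6.9282*I)
p(F) = -F + 4*I*√3 (p(F) = 4*I*√3 - F = -F + 4*I*√3)
O = 150230 (O = -4 + (683 - 537)*(936 + 93) = -4 + 146*1029 = -4 + 150234 = 150230)
√(O + p(v)) = √(150230 + (-1*18 + 4*I*√3)) = √(150230 + (-18 + 4*I*√3)) = √(150212 + 4*I*√3)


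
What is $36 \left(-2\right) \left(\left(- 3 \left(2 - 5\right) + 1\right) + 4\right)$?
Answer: $-1008$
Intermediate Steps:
$36 \left(-2\right) \left(\left(- 3 \left(2 - 5\right) + 1\right) + 4\right) = - 72 \left(\left(\left(-3\right) \left(-3\right) + 1\right) + 4\right) = - 72 \left(\left(9 + 1\right) + 4\right) = - 72 \left(10 + 4\right) = \left(-72\right) 14 = -1008$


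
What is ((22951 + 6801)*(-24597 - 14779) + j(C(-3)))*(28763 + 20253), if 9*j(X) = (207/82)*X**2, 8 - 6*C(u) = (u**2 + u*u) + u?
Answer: -21189074847102679/369 ≈ -5.7423e+13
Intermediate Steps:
C(u) = 4/3 - u**2/3 - u/6 (C(u) = 4/3 - ((u**2 + u*u) + u)/6 = 4/3 - ((u**2 + u**2) + u)/6 = 4/3 - (2*u**2 + u)/6 = 4/3 - (u + 2*u**2)/6 = 4/3 + (-u**2/3 - u/6) = 4/3 - u**2/3 - u/6)
j(X) = 23*X**2/82 (j(X) = ((207/82)*X**2)/9 = ((207*(1/82))*X**2)/9 = (207*X**2/82)/9 = 23*X**2/82)
((22951 + 6801)*(-24597 - 14779) + j(C(-3)))*(28763 + 20253) = ((22951 + 6801)*(-24597 - 14779) + 23*(4/3 - 1/3*(-3)**2 - 1/6*(-3))**2/82)*(28763 + 20253) = (29752*(-39376) + 23*(4/3 - 1/3*9 + 1/2)**2/82)*49016 = (-1171514752 + 23*(4/3 - 3 + 1/2)**2/82)*49016 = (-1171514752 + 23*(-7/6)**2/82)*49016 = (-1171514752 + (23/82)*(49/36))*49016 = (-1171514752 + 1127/2952)*49016 = -3458311546777/2952*49016 = -21189074847102679/369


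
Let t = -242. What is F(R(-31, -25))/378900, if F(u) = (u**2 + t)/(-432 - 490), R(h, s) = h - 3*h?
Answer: -1801/174672900 ≈ -1.0311e-5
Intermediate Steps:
R(h, s) = -2*h
F(u) = 121/461 - u**2/922 (F(u) = (u**2 - 242)/(-432 - 490) = (-242 + u**2)/(-922) = (-242 + u**2)*(-1/922) = 121/461 - u**2/922)
F(R(-31, -25))/378900 = (121/461 - (-2*(-31))**2/922)/378900 = (121/461 - 1/922*62**2)*(1/378900) = (121/461 - 1/922*3844)*(1/378900) = (121/461 - 1922/461)*(1/378900) = -1801/461*1/378900 = -1801/174672900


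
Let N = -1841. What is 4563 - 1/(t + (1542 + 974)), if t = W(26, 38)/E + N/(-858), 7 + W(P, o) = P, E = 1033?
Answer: 10184086166163/2231884079 ≈ 4563.0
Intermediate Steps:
W(P, o) = -7 + P
t = 1918055/886314 (t = (-7 + 26)/1033 - 1841/(-858) = 19*(1/1033) - 1841*(-1/858) = 19/1033 + 1841/858 = 1918055/886314 ≈ 2.1641)
4563 - 1/(t + (1542 + 974)) = 4563 - 1/(1918055/886314 + (1542 + 974)) = 4563 - 1/(1918055/886314 + 2516) = 4563 - 1/2231884079/886314 = 4563 - 1*886314/2231884079 = 4563 - 886314/2231884079 = 10184086166163/2231884079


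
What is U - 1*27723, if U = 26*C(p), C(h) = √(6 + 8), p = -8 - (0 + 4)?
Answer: -27723 + 26*√14 ≈ -27626.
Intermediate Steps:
p = -12 (p = -8 - 1*4 = -8 - 4 = -12)
C(h) = √14
U = 26*√14 ≈ 97.283
U - 1*27723 = 26*√14 - 1*27723 = 26*√14 - 27723 = -27723 + 26*√14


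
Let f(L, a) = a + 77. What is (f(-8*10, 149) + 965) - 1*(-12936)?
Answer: 14127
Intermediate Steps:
f(L, a) = 77 + a
(f(-8*10, 149) + 965) - 1*(-12936) = ((77 + 149) + 965) - 1*(-12936) = (226 + 965) + 12936 = 1191 + 12936 = 14127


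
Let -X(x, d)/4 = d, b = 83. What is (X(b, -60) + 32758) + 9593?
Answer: 42591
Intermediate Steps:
X(x, d) = -4*d
(X(b, -60) + 32758) + 9593 = (-4*(-60) + 32758) + 9593 = (240 + 32758) + 9593 = 32998 + 9593 = 42591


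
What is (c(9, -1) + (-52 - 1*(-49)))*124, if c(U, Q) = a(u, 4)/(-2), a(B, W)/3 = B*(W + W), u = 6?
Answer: -9300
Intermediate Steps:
a(B, W) = 6*B*W (a(B, W) = 3*(B*(W + W)) = 3*(B*(2*W)) = 3*(2*B*W) = 6*B*W)
c(U, Q) = -72 (c(U, Q) = (6*6*4)/(-2) = 144*(-1/2) = -72)
(c(9, -1) + (-52 - 1*(-49)))*124 = (-72 + (-52 - 1*(-49)))*124 = (-72 + (-52 + 49))*124 = (-72 - 3)*124 = -75*124 = -9300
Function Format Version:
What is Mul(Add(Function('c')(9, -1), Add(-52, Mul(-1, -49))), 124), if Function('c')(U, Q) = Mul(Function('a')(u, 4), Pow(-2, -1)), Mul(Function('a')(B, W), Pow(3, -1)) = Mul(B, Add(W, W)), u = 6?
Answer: -9300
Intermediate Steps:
Function('a')(B, W) = Mul(6, B, W) (Function('a')(B, W) = Mul(3, Mul(B, Add(W, W))) = Mul(3, Mul(B, Mul(2, W))) = Mul(3, Mul(2, B, W)) = Mul(6, B, W))
Function('c')(U, Q) = -72 (Function('c')(U, Q) = Mul(Mul(6, 6, 4), Pow(-2, -1)) = Mul(144, Rational(-1, 2)) = -72)
Mul(Add(Function('c')(9, -1), Add(-52, Mul(-1, -49))), 124) = Mul(Add(-72, Add(-52, Mul(-1, -49))), 124) = Mul(Add(-72, Add(-52, 49)), 124) = Mul(Add(-72, -3), 124) = Mul(-75, 124) = -9300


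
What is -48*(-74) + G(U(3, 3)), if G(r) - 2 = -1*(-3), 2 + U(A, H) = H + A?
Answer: 3557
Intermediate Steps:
U(A, H) = -2 + A + H (U(A, H) = -2 + (H + A) = -2 + (A + H) = -2 + A + H)
G(r) = 5 (G(r) = 2 - 1*(-3) = 2 + 3 = 5)
-48*(-74) + G(U(3, 3)) = -48*(-74) + 5 = 3552 + 5 = 3557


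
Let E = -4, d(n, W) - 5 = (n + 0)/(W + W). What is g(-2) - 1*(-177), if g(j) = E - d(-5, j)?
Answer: 667/4 ≈ 166.75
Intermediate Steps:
d(n, W) = 5 + n/(2*W) (d(n, W) = 5 + (n + 0)/(W + W) = 5 + n/((2*W)) = 5 + n*(1/(2*W)) = 5 + n/(2*W))
g(j) = -9 + 5/(2*j) (g(j) = -4 - (5 + (1/2)*(-5)/j) = -4 - (5 - 5/(2*j)) = -4 + (-5 + 5/(2*j)) = -9 + 5/(2*j))
g(-2) - 1*(-177) = (-9 + (5/2)/(-2)) - 1*(-177) = (-9 + (5/2)*(-1/2)) + 177 = (-9 - 5/4) + 177 = -41/4 + 177 = 667/4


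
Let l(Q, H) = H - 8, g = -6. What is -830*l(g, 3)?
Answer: 4150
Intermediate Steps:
l(Q, H) = -8 + H
-830*l(g, 3) = -830*(-8 + 3) = -830*(-5) = 4150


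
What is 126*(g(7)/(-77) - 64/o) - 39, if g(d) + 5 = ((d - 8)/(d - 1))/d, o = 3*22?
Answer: -11778/77 ≈ -152.96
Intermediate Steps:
o = 66
g(d) = -5 + (-8 + d)/(d*(-1 + d)) (g(d) = -5 + ((d - 8)/(d - 1))/d = -5 + ((-8 + d)/(-1 + d))/d = -5 + (-8 + d)/(d*(-1 + d)))
126*(g(7)/(-77) - 64/o) - 39 = 126*(((-8 - 5*7² + 6*7)/(7*(-1 + 7)))/(-77) - 64/66) - 39 = 126*(((⅐)*(-8 - 5*49 + 42)/6)*(-1/77) - 64*1/66) - 39 = 126*(((⅐)*(⅙)*(-8 - 245 + 42))*(-1/77) - 32/33) - 39 = 126*(((⅐)*(⅙)*(-211))*(-1/77) - 32/33) - 39 = 126*(-211/42*(-1/77) - 32/33) - 39 = 126*(211/3234 - 32/33) - 39 = 126*(-975/1078) - 39 = -8775/77 - 39 = -11778/77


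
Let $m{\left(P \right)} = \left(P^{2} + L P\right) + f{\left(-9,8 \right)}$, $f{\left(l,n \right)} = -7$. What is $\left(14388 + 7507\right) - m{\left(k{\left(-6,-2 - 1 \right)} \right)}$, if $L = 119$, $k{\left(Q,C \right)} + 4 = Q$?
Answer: $22992$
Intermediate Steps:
$k{\left(Q,C \right)} = -4 + Q$
$m{\left(P \right)} = -7 + P^{2} + 119 P$ ($m{\left(P \right)} = \left(P^{2} + 119 P\right) - 7 = -7 + P^{2} + 119 P$)
$\left(14388 + 7507\right) - m{\left(k{\left(-6,-2 - 1 \right)} \right)} = \left(14388 + 7507\right) - \left(-7 + \left(-4 - 6\right)^{2} + 119 \left(-4 - 6\right)\right) = 21895 - \left(-7 + \left(-10\right)^{2} + 119 \left(-10\right)\right) = 21895 - \left(-7 + 100 - 1190\right) = 21895 - -1097 = 21895 + 1097 = 22992$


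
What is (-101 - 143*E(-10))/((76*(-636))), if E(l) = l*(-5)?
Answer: 2417/16112 ≈ 0.15001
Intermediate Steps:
E(l) = -5*l
(-101 - 143*E(-10))/((76*(-636))) = (-101 - (-715)*(-10))/((76*(-636))) = (-101 - 143*50)/(-48336) = (-101 - 7150)*(-1/48336) = -7251*(-1/48336) = 2417/16112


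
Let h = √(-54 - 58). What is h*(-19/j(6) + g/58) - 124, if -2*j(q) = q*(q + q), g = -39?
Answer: -124 - 151*I*√7/261 ≈ -124.0 - 1.5307*I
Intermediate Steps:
h = 4*I*√7 (h = √(-112) = 4*I*√7 ≈ 10.583*I)
j(q) = -q² (j(q) = -q*(q + q)/2 = -q*2*q/2 = -q²)
h*(-19/j(6) + g/58) - 124 = (4*I*√7)*(-19/((-1*6²)) - 39/58) - 124 = (4*I*√7)*(-19/((-1*36)) - 39*1/58) - 124 = (4*I*√7)*(-19/(-36) - 39/58) - 124 = (4*I*√7)*(-19*(-1/36) - 39/58) - 124 = (4*I*√7)*(19/36 - 39/58) - 124 = (4*I*√7)*(-151/1044) - 124 = -151*I*√7/261 - 124 = -124 - 151*I*√7/261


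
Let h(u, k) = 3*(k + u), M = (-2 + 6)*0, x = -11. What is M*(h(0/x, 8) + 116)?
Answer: 0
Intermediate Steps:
M = 0 (M = 4*0 = 0)
h(u, k) = 3*k + 3*u
M*(h(0/x, 8) + 116) = 0*((3*8 + 3*(0/(-11))) + 116) = 0*((24 + 3*(0*(-1/11))) + 116) = 0*((24 + 3*0) + 116) = 0*((24 + 0) + 116) = 0*(24 + 116) = 0*140 = 0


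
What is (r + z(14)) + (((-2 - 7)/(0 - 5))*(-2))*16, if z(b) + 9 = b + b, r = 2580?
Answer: 12707/5 ≈ 2541.4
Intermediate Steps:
z(b) = -9 + 2*b (z(b) = -9 + (b + b) = -9 + 2*b)
(r + z(14)) + (((-2 - 7)/(0 - 5))*(-2))*16 = (2580 + (-9 + 2*14)) + (((-2 - 7)/(0 - 5))*(-2))*16 = (2580 + (-9 + 28)) + (-9/(-5)*(-2))*16 = (2580 + 19) + (-9*(-⅕)*(-2))*16 = 2599 + ((9/5)*(-2))*16 = 2599 - 18/5*16 = 2599 - 288/5 = 12707/5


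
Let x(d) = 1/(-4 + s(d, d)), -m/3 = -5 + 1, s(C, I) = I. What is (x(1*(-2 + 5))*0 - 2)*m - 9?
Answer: -33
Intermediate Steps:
m = 12 (m = -3*(-5 + 1) = -3*(-4) = 12)
x(d) = 1/(-4 + d)
(x(1*(-2 + 5))*0 - 2)*m - 9 = (0/(-4 + 1*(-2 + 5)) - 2)*12 - 9 = (0/(-4 + 1*3) - 2)*12 - 9 = (0/(-4 + 3) - 2)*12 - 9 = (0/(-1) - 2)*12 - 9 = (-1*0 - 2)*12 - 9 = (0 - 2)*12 - 9 = -2*12 - 9 = -24 - 9 = -33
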